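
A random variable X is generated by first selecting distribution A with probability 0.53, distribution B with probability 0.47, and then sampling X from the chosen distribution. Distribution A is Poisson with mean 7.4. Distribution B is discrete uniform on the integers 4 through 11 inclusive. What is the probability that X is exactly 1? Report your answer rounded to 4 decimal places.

Conditional on each component, P(X = 1): A: 0.00452327; B: 0.
By total probability, P(X = 1) = 0.53·0.00452327 + 0.47·0 = 0.00239733.

0.0024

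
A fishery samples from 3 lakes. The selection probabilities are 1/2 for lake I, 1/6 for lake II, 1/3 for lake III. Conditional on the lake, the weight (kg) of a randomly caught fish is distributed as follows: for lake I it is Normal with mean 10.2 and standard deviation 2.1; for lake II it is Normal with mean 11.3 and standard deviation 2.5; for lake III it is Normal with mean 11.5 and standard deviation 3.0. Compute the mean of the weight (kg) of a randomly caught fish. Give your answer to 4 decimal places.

10.8167

Component means — I: 10.2; II: 11.3; III: 11.5.
E[X] = 0.5·10.2 + 0.166667·11.3 + 0.333333·11.5 = 10.8167.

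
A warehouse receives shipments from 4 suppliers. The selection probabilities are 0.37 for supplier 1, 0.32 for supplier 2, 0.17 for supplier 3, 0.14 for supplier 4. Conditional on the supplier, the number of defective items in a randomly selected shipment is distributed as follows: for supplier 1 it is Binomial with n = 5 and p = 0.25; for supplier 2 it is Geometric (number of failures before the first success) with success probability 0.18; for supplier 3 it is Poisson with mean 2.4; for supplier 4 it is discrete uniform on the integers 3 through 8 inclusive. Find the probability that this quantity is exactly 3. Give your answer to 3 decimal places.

0.123

Conditional on each supplier, P(X = 3): 1: 0.0878906; 2: 0.0992462; 3: 0.209014; 4: 0.166667.
By total probability, P(X = 3) = 0.37·0.0878906 + 0.32·0.0992462 + 0.17·0.209014 + 0.14·0.166667 = 0.123144.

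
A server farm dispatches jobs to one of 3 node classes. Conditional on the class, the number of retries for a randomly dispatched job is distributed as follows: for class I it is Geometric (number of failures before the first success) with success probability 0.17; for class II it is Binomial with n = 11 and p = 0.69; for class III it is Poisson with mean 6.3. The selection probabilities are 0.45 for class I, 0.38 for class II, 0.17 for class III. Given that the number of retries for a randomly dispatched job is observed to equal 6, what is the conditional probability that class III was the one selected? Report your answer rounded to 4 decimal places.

0.2549

Likelihoods P(X=6 | ·): I: 0.0555799; II: 0.14274; III: 0.159461.
Posterior ∝ prior × likelihood. Numerator for III: 0.17·0.159461 = 0.0271084.
Normalizing constant: 0.45·0.0555799 + 0.38·0.14274 + 0.17·0.159461 = 0.10636.
P(III | observation) = 0.0271084 / 0.10636 = 0.254873.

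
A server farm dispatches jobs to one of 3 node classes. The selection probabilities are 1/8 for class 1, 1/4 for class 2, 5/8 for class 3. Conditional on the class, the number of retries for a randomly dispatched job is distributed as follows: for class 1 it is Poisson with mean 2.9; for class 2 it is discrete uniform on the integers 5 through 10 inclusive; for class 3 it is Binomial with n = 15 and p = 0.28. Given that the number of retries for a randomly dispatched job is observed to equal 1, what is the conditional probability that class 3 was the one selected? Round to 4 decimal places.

0.5697

Likelihoods P(X=1 | ·): 1: 0.159567; 2: 0; 3: 0.0422575.
Posterior ∝ prior × likelihood. Numerator for 3: 0.625·0.0422575 = 0.026411.
Normalizing constant: 0.125·0.159567 + 0.25·0 + 0.625·0.0422575 = 0.0463569.
P(3 | observation) = 0.026411 / 0.0463569 = 0.569731.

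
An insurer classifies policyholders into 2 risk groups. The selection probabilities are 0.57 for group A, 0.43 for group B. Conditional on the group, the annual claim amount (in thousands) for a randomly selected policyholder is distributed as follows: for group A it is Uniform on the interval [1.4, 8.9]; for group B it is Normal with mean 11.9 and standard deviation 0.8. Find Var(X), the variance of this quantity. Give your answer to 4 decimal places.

14.1144

Per component, A: μ=5.15, E[X²]=31.21; B: μ=11.9, E[X²]=142.25.
E[X] = 0.57·5.15 + 0.43·11.9 = 8.0525.
E[X²] = 0.57·31.21 + 0.43·142.25 = 78.9572.
Var(X) = E[X²] − (E[X])² = 78.9572 − 64.8428 = 14.1144.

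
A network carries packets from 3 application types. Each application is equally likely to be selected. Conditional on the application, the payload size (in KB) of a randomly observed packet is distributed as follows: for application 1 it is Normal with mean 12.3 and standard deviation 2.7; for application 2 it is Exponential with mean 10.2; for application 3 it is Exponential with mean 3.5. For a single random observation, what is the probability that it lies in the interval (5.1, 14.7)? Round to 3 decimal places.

0.466

Conditional on each application, P(5.1 < X < 14.7): 1: 0.809138; 2: 0.369881; 3: 0.217905.
By total probability, P(5.1 < X < 14.7) = 0.333333·0.809138 + 0.333333·0.369881 + 0.333333·0.217905 = 0.465642.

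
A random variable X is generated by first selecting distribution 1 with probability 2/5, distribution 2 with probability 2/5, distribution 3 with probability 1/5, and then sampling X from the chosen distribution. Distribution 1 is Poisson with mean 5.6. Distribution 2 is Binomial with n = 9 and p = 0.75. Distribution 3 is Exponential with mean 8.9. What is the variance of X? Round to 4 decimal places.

20.2096

Per component, 1: μ=5.6, E[X²]=36.96; 2: μ=6.75, E[X²]=47.25; 3: μ=8.9, E[X²]=158.42.
E[X] = 0.4·5.6 + 0.4·6.75 + 0.2·8.9 = 6.72.
E[X²] = 0.4·36.96 + 0.4·47.25 + 0.2·158.42 = 65.368.
Var(X) = E[X²] − (E[X])² = 65.368 − 45.1584 = 20.2096.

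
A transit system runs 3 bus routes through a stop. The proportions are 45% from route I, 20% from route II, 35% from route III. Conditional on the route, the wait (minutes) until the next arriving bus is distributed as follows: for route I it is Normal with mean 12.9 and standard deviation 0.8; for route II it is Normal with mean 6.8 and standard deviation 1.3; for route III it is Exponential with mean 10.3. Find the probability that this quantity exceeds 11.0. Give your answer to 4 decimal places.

0.5665

Conditional on each route, P(X > 11.0): I: 0.991226; II: 0.000617288; III: 0.343709.
By total probability, P(X > 11.0) = 0.45·0.991226 + 0.2·0.000617288 + 0.35·0.343709 = 0.566473.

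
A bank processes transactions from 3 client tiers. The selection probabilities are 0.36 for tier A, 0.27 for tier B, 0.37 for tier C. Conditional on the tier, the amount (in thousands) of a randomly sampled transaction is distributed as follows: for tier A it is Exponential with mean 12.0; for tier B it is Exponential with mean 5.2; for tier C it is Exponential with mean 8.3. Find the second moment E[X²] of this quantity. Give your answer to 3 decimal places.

For each component E[X²] = Var + (mean)², giving A: 288; B: 54.08; C: 137.78.
Overall E[X²] = 0.36·288 + 0.27·54.08 + 0.37·137.78 = 169.26.

169.260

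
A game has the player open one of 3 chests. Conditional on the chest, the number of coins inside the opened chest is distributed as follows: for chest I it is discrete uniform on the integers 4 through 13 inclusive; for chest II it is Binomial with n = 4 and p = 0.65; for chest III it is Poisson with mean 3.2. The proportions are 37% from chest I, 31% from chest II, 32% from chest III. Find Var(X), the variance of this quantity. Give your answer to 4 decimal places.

Per component, I: μ=8.5, E[X²]=80.5; II: μ=2.6, E[X²]=7.67; III: μ=3.2, E[X²]=13.44.
E[X] = 0.37·8.5 + 0.31·2.6 + 0.32·3.2 = 4.975.
E[X²] = 0.37·80.5 + 0.31·7.67 + 0.32·13.44 = 36.4635.
Var(X) = E[X²] − (E[X])² = 36.4635 − 24.7506 = 11.7129.

11.7129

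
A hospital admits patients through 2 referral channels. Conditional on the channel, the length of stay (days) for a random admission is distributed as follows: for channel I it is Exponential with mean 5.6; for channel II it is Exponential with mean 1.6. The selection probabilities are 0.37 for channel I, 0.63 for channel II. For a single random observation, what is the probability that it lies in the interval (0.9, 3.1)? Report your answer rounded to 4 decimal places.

0.3706

Conditional on each channel, P(0.9 < X < 3.1): I: 0.276642; II: 0.425719.
By total probability, P(0.9 < X < 3.1) = 0.37·0.276642 + 0.63·0.425719 = 0.370561.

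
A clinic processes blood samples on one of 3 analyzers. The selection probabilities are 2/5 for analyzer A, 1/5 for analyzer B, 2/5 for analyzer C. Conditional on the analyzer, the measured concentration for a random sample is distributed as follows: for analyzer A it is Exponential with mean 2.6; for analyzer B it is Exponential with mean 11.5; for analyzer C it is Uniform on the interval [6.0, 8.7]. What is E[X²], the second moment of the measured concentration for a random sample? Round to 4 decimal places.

For each component E[X²] = Var + (mean)², giving A: 13.52; B: 264.5; C: 54.63.
Overall E[X²] = 0.4·13.52 + 0.2·264.5 + 0.4·54.63 = 80.16.

80.1600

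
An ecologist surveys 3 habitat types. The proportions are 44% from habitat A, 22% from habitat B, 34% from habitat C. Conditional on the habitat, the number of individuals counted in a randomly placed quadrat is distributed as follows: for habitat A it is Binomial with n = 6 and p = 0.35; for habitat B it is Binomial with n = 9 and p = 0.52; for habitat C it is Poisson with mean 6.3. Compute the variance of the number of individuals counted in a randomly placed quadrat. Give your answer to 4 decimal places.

6.7164

Per component, A: μ=2.1, E[X²]=5.775; B: μ=4.68, E[X²]=24.1488; C: μ=6.3, E[X²]=45.99.
E[X] = 0.44·2.1 + 0.22·4.68 + 0.34·6.3 = 4.0956.
E[X²] = 0.44·5.775 + 0.22·24.1488 + 0.34·45.99 = 23.4903.
Var(X) = E[X²] − (E[X])² = 23.4903 − 16.7739 = 6.7164.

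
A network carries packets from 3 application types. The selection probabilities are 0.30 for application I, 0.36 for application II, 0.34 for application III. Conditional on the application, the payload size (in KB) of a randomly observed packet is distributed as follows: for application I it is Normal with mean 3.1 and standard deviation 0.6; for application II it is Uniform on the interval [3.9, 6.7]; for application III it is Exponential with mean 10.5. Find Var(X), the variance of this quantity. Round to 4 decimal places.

Per component, I: μ=3.1, E[X²]=9.97; II: μ=5.3, E[X²]=28.7433; III: μ=10.5, E[X²]=220.5.
E[X] = 0.3·3.1 + 0.36·5.3 + 0.34·10.5 = 6.408.
E[X²] = 0.3·9.97 + 0.36·28.7433 + 0.34·220.5 = 88.3086.
Var(X) = E[X²] − (E[X])² = 88.3086 − 41.0625 = 47.2461.

47.2461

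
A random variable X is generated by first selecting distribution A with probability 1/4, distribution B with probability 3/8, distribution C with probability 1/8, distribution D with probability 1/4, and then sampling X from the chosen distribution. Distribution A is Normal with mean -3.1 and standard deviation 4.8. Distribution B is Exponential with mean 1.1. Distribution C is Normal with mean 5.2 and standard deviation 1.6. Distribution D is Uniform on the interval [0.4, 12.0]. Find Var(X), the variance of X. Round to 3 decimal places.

21.807

Per component, A: μ=-3.1, E[X²]=32.65; B: μ=1.1, E[X²]=2.42; C: μ=5.2, E[X²]=29.6; D: μ=6.2, E[X²]=49.6533.
E[X] = 0.25·-3.1 + 0.375·1.1 + 0.125·5.2 + 0.25·6.2 = 1.8375.
E[X²] = 0.25·32.65 + 0.375·2.42 + 0.125·29.6 + 0.25·49.6533 = 25.1833.
Var(X) = E[X²] − (E[X])² = 25.1833 − 3.37641 = 21.8069.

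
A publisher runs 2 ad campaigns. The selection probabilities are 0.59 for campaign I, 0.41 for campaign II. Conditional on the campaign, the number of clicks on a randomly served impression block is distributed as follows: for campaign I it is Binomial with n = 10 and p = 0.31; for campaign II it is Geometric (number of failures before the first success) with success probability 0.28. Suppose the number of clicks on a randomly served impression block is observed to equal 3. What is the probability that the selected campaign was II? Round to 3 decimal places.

Likelihoods P(X=3 | ·): I: 0.266201; II: 0.104509.
Posterior ∝ prior × likelihood. Numerator for II: 0.41·0.104509 = 0.0428489.
Normalizing constant: 0.59·0.266201 + 0.41·0.104509 = 0.199908.
P(II | observation) = 0.0428489 / 0.199908 = 0.214343.

0.214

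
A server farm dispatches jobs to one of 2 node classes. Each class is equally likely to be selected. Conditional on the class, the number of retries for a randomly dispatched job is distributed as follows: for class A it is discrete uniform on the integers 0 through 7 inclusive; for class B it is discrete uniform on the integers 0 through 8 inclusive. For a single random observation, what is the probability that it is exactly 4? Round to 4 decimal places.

Conditional on each class, P(X = 4): A: 0.125; B: 0.111111.
By total probability, P(X = 4) = 0.5·0.125 + 0.5·0.111111 = 0.118056.

0.1181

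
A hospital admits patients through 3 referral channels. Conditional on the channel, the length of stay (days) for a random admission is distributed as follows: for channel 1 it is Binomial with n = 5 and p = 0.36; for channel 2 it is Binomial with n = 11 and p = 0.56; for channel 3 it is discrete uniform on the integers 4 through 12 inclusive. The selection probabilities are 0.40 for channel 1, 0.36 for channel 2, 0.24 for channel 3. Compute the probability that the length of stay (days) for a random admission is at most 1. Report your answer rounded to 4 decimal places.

Conditional on each channel, P(X ≤ 1): 1: 0.409364; 2: 0.00179503; 3: 0.
By total probability, P(X ≤ 1) = 0.4·0.409364 + 0.36·0.00179503 + 0.24·0 = 0.164392.

0.1644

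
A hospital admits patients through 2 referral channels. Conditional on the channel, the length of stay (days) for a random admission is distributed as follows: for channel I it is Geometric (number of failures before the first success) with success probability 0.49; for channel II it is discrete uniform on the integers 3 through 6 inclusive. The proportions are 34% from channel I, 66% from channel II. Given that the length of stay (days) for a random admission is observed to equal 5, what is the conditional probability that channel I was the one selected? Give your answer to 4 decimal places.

0.0337

Likelihoods P(X=5 | ·): I: 0.0169062; II: 0.25.
Posterior ∝ prior × likelihood. Numerator for I: 0.34·0.0169062 = 0.00574812.
Normalizing constant: 0.34·0.0169062 + 0.66·0.25 = 0.170748.
P(I | observation) = 0.00574812 / 0.170748 = 0.0336643.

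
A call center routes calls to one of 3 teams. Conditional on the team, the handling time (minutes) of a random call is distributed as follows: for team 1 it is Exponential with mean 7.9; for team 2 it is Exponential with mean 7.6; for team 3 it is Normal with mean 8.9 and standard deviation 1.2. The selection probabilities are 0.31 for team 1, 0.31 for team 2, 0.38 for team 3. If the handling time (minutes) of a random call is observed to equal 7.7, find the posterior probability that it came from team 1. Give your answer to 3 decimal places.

Likelihoods f(7.7 | ·): 1: 0.047761; 2: 0.0477725; 3: 0.201642.
Posterior ∝ prior × likelihood. Numerator for 1: 0.31·0.047761 = 0.0148059.
Normalizing constant: 0.31·0.047761 + 0.31·0.0477725 + 0.38·0.201642 = 0.106239.
P(1 | observation) = 0.0148059 / 0.106239 = 0.139364.

0.139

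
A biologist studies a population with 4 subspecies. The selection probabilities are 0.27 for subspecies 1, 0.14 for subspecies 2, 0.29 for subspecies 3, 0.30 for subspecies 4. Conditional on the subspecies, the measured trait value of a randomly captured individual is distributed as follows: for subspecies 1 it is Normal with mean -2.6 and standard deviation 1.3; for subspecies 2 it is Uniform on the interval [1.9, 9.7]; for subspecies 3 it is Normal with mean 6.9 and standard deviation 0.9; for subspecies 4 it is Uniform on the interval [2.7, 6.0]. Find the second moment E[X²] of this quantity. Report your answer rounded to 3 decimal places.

27.692

For each component E[X²] = Var + (mean)², giving 1: 8.45; 2: 38.71; 3: 48.42; 4: 19.83.
Overall E[X²] = 0.27·8.45 + 0.14·38.71 + 0.29·48.42 + 0.3·19.83 = 27.6917.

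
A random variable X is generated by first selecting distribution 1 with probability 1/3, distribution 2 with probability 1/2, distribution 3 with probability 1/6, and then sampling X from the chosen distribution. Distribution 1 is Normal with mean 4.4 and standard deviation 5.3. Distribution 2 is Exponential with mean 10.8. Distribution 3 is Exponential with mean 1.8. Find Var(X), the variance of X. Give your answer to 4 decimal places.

Per component, 1: μ=4.4, E[X²]=47.45; 2: μ=10.8, E[X²]=233.28; 3: μ=1.8, E[X²]=6.48.
E[X] = 0.333333·4.4 + 0.5·10.8 + 0.166667·1.8 = 7.16667.
E[X²] = 0.333333·47.45 + 0.5·233.28 + 0.166667·6.48 = 133.537.
Var(X) = E[X²] − (E[X])² = 133.537 − 51.3611 = 82.1756.

82.1756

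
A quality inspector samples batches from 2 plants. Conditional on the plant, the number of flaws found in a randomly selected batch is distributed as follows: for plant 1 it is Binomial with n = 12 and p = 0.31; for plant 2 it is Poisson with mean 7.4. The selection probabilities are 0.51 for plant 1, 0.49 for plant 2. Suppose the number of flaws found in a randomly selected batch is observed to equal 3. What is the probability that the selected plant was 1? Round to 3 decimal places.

Likelihoods P(X=3 | ·): 1: 0.232354; 2: 0.0412824.
Posterior ∝ prior × likelihood. Numerator for 1: 0.51·0.232354 = 0.1185.
Normalizing constant: 0.51·0.232354 + 0.49·0.0412824 = 0.138729.
P(1 | observation) = 0.1185 / 0.138729 = 0.854188.

0.854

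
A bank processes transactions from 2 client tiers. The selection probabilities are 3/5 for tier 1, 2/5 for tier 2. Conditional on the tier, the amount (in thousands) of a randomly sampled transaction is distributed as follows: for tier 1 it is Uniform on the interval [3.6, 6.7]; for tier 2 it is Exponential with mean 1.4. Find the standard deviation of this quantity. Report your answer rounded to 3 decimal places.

2.154

Per component, 1: μ=5.15, E[X²]=27.3233; 2: μ=1.4, E[X²]=3.92.
E[X] = 0.6·5.15 + 0.4·1.4 = 3.65.
E[X²] = 0.6·27.3233 + 0.4·3.92 = 17.962.
Var(X) = E[X²] − (E[X])² = 17.962 − 13.3225 = 4.6395.
SD(X) = √4.6395 = 2.15395.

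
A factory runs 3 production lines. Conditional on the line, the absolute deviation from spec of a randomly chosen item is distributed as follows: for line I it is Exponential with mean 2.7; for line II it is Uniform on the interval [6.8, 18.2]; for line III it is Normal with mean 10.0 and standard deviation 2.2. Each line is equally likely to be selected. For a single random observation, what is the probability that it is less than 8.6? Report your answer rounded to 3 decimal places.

0.460

Conditional on each line, P(X < 8.6): I: 0.958629; II: 0.157895; III: 0.26227.
By total probability, P(X < 8.6) = 0.333333·0.958629 + 0.333333·0.157895 + 0.333333·0.26227 = 0.459598.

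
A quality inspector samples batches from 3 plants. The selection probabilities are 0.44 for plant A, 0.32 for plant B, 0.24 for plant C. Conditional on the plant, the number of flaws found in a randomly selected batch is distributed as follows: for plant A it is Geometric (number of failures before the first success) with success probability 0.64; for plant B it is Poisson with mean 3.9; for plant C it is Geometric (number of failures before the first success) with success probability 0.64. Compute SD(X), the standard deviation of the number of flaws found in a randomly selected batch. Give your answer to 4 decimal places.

2.0663

Per component, A: μ=0.5625, E[X²]=1.19531; B: μ=3.9, E[X²]=19.11; C: μ=0.5625, E[X²]=1.19531.
E[X] = 0.44·0.5625 + 0.32·3.9 + 0.24·0.5625 = 1.6305.
E[X²] = 0.44·1.19531 + 0.32·19.11 + 0.24·1.19531 = 6.92801.
Var(X) = E[X²] − (E[X])² = 6.92801 − 2.65853 = 4.26948.
SD(X) = √4.26948 = 2.06627.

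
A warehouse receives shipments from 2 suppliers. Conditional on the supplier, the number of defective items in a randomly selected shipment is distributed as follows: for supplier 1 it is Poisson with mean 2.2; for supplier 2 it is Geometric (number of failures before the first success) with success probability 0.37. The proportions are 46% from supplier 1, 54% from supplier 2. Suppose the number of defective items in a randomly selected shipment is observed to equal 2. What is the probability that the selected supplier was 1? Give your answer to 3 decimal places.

0.609

Likelihoods P(X=2 | ·): 1: 0.268144; 2: 0.146853.
Posterior ∝ prior × likelihood. Numerator for 1: 0.46·0.268144 = 0.123346.
Normalizing constant: 0.46·0.268144 + 0.54·0.146853 = 0.202647.
P(1 | observation) = 0.123346 / 0.202647 = 0.608675.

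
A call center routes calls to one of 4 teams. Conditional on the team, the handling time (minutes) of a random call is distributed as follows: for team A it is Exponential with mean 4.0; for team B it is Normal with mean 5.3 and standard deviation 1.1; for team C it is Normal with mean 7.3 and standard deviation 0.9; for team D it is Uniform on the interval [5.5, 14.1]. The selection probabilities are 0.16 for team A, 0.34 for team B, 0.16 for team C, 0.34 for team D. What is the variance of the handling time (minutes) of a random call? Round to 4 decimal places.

Per component, A: μ=4, E[X²]=32; B: μ=5.3, E[X²]=29.3; C: μ=7.3, E[X²]=54.1; D: μ=9.8, E[X²]=102.203.
E[X] = 0.16·4 + 0.34·5.3 + 0.16·7.3 + 0.34·9.8 = 6.942.
E[X²] = 0.16·32 + 0.34·29.3 + 0.16·54.1 + 0.34·102.203 = 58.4871.
Var(X) = E[X²] − (E[X])² = 58.4871 − 48.1914 = 10.2958.

10.2958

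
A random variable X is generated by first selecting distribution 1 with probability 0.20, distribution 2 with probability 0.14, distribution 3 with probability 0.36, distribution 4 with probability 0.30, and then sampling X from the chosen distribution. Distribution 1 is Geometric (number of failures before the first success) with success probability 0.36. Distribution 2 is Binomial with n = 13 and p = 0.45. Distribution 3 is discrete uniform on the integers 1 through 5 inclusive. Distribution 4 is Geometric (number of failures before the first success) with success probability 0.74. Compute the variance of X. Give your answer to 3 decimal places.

5.431

Per component, 1: μ=1.77778, E[X²]=8.09877; 2: μ=5.85, E[X²]=37.44; 3: μ=3, E[X²]=11; 4: μ=0.351351, E[X²]=0.598247.
E[X] = 0.2·1.77778 + 0.14·5.85 + 0.36·3 + 0.3·0.351351 = 2.35996.
E[X²] = 0.2·8.09877 + 0.14·37.44 + 0.36·11 + 0.3·0.598247 = 11.0008.
Var(X) = E[X²] − (E[X])² = 11.0008 − 5.56942 = 5.43141.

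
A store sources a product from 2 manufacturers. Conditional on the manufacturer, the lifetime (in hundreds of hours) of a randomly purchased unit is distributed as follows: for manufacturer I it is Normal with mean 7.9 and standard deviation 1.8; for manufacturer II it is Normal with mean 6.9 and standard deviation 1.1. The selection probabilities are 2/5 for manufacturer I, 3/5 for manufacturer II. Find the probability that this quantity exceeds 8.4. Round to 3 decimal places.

Conditional on each manufacturer, P(X > 8.4): I: 0.390591; II: 0.086341.
By total probability, P(X > 8.4) = 0.4·0.390591 + 0.6·0.086341 = 0.208041.

0.208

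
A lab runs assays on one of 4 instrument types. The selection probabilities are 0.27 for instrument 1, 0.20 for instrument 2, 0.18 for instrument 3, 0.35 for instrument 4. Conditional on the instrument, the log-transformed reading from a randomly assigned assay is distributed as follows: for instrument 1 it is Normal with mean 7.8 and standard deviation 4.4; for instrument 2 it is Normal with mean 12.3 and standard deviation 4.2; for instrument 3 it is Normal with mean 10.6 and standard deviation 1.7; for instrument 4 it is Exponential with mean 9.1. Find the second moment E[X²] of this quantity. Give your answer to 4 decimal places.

134.1520

For each component E[X²] = Var + (mean)², giving 1: 80.2; 2: 168.93; 3: 115.25; 4: 165.62.
Overall E[X²] = 0.27·80.2 + 0.2·168.93 + 0.18·115.25 + 0.35·165.62 = 134.152.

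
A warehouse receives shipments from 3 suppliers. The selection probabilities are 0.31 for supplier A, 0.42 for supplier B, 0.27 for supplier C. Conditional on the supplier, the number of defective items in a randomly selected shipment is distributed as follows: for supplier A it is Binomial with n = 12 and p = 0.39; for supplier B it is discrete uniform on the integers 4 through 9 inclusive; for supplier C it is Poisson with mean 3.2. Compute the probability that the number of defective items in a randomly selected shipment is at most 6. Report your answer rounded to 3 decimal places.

Conditional on each supplier, P(X ≤ 6): A: 0.858855; B: 0.5; C: 0.955381.
By total probability, P(X ≤ 6) = 0.31·0.858855 + 0.42·0.5 + 0.27·0.955381 = 0.734198.

0.734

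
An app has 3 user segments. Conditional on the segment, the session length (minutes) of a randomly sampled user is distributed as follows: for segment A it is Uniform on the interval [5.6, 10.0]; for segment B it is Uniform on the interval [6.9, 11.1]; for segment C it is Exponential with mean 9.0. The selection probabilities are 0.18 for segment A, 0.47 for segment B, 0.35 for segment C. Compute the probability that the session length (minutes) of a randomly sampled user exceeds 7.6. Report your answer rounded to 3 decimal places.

0.640

Conditional on each segment, P(X > 7.6): A: 0.545455; B: 0.833333; C: 0.429796.
By total probability, P(X > 7.6) = 0.18·0.545455 + 0.47·0.833333 + 0.35·0.429796 = 0.640277.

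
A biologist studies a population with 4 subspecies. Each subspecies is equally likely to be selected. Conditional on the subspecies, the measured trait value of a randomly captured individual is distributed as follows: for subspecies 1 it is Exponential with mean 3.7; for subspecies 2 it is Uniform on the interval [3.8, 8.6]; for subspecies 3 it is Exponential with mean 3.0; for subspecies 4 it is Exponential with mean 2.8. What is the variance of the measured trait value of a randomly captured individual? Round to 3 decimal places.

9.949

Per component, 1: μ=3.7, E[X²]=27.38; 2: μ=6.2, E[X²]=40.36; 3: μ=3, E[X²]=18; 4: μ=2.8, E[X²]=15.68.
E[X] = 0.25·3.7 + 0.25·6.2 + 0.25·3 + 0.25·2.8 = 3.925.
E[X²] = 0.25·27.38 + 0.25·40.36 + 0.25·18 + 0.25·15.68 = 25.355.
Var(X) = E[X²] − (E[X])² = 25.355 − 15.4056 = 9.94937.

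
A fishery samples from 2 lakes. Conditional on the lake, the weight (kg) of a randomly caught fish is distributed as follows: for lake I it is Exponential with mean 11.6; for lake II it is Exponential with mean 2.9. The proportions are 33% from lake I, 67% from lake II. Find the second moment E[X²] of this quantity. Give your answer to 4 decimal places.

For each component E[X²] = Var + (mean)², giving I: 269.12; II: 16.82.
Overall E[X²] = 0.33·269.12 + 0.67·16.82 = 100.079.

100.0790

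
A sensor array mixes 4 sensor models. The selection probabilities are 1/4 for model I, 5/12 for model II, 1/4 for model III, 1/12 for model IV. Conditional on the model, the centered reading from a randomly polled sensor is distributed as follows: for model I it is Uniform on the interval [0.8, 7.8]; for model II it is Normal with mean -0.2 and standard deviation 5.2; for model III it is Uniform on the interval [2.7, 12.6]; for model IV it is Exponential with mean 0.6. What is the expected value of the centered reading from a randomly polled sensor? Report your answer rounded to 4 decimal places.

Component means — I: 4.3; II: -0.2; III: 7.65; IV: 0.6.
E[X] = 0.25·4.3 + 0.416667·-0.2 + 0.25·7.65 + 0.0833333·0.6 = 2.95417.

2.9542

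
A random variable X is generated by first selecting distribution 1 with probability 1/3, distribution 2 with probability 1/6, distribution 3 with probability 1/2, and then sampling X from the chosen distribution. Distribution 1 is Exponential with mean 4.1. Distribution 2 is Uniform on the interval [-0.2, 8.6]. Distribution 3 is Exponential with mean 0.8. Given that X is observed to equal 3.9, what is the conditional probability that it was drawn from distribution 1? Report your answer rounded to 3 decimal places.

Likelihoods f(3.9 | ·): 1: 0.0942121; 2: 0.113636; 3: 0.00954387.
Posterior ∝ prior × likelihood. Numerator for 1: 0.333333·0.0942121 = 0.031404.
Normalizing constant: 0.333333·0.0942121 + 0.166667·0.113636 + 0.5·0.00954387 = 0.0551154.
P(1 | observation) = 0.031404 / 0.0551154 = 0.569787.

0.570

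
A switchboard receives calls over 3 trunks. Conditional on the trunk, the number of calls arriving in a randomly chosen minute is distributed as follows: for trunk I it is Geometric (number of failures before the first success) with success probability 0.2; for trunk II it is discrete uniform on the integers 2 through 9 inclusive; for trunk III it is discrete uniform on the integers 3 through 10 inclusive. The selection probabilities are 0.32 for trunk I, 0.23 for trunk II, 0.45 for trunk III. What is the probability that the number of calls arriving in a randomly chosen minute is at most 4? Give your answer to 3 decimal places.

0.414

Conditional on each trunk, P(X ≤ 4): I: 0.67232; II: 0.375; III: 0.25.
By total probability, P(X ≤ 4) = 0.32·0.67232 + 0.23·0.375 + 0.45·0.25 = 0.413892.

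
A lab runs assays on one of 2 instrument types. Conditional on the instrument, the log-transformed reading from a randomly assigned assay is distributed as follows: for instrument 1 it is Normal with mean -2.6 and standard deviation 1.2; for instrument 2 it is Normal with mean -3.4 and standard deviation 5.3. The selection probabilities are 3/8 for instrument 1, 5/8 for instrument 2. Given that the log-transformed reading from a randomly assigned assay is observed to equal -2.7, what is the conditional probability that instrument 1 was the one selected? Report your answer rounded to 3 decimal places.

Likelihoods f(-2.7 | ·): 1: 0.3313; 2: 0.0746185.
Posterior ∝ prior × likelihood. Numerator for 1: 0.375·0.3313 = 0.124237.
Normalizing constant: 0.375·0.3313 + 0.625·0.0746185 = 0.170874.
P(1 | observation) = 0.124237 / 0.170874 = 0.72707.

0.727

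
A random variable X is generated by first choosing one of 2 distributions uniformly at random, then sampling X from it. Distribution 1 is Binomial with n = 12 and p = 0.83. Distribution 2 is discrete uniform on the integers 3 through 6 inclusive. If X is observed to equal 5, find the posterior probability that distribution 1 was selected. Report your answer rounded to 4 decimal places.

Likelihoods P(X=5 | ·): 1: 0.00128014; 2: 0.25.
Posterior ∝ prior × likelihood. Numerator for 1: 0.5·0.00128014 = 0.000640071.
Normalizing constant: 0.5·0.00128014 + 0.5·0.25 = 0.12564.
P(1 | observation) = 0.000640071 / 0.12564 = 0.00509448.

0.0051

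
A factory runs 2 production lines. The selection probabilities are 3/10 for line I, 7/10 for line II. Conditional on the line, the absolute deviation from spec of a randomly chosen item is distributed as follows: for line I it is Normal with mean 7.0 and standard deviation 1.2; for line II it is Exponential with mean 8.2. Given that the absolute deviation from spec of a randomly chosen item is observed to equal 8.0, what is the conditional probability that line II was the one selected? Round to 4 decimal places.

Likelihoods f(8.0 | ·): I: 0.234927; II: 0.045971.
Posterior ∝ prior × likelihood. Numerator for II: 0.7·0.045971 = 0.0321797.
Normalizing constant: 0.3·0.234927 + 0.7·0.045971 = 0.102658.
P(II | observation) = 0.0321797 / 0.102658 = 0.313466.

0.3135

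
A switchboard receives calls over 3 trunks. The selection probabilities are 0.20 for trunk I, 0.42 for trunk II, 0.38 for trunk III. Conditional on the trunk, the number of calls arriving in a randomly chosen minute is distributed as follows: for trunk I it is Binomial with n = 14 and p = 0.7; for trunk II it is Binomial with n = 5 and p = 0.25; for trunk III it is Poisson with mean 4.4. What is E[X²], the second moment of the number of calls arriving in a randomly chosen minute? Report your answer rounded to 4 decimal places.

29.8748

For each component E[X²] = Var + (mean)², giving I: 98.98; II: 2.5; III: 23.76.
Overall E[X²] = 0.2·98.98 + 0.42·2.5 + 0.38·23.76 = 29.8748.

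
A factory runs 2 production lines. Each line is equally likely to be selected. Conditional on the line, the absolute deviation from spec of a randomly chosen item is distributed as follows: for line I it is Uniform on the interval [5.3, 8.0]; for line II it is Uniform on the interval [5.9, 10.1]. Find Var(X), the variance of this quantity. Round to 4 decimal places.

1.4944

Per component, I: μ=6.65, E[X²]=44.83; II: μ=8, E[X²]=65.47.
E[X] = 0.5·6.65 + 0.5·8 = 7.325.
E[X²] = 0.5·44.83 + 0.5·65.47 = 55.15.
Var(X) = E[X²] − (E[X])² = 55.15 − 53.6556 = 1.49438.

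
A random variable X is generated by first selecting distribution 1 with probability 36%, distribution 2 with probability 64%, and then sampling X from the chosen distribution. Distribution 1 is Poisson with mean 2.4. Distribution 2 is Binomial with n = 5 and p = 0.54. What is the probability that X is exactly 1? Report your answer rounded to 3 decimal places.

0.156

Conditional on each component, P(X = 1): 1: 0.217723; 2: 0.120891.
By total probability, P(X = 1) = 0.36·0.217723 + 0.64·0.120891 = 0.155751.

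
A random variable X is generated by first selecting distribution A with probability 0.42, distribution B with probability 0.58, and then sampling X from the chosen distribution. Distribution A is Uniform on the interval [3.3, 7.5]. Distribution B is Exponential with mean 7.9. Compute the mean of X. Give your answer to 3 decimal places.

Component means — A: 5.4; B: 7.9.
E[X] = 0.42·5.4 + 0.58·7.9 = 6.85.

6.850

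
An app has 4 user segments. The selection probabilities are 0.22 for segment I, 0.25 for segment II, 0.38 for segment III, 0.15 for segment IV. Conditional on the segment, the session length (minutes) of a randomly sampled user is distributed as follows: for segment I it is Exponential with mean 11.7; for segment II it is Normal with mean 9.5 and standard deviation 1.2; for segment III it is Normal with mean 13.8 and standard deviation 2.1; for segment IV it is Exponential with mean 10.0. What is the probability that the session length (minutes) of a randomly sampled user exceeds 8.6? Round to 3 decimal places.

Conditional on each segment, P(X > 8.6): I: 0.479485; II: 0.773373; III: 0.99336; IV: 0.423162.
By total probability, P(X > 8.6) = 0.22·0.479485 + 0.25·0.773373 + 0.38·0.99336 + 0.15·0.423162 = 0.739781.

0.740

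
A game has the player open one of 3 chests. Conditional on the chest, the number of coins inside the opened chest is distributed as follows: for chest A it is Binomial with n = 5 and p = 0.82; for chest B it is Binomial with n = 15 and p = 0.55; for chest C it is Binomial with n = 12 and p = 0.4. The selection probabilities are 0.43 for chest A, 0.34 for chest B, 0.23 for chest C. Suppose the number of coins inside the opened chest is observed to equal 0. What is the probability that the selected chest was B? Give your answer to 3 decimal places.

Likelihoods P(X=0 | ·): A: 0.000188957; B: 6.2833e-06; C: 0.00217678.
Posterior ∝ prior × likelihood. Numerator for B: 0.34·6.2833e-06 = 2.13632e-06.
Normalizing constant: 0.43·0.000188957 + 0.34·6.2833e-06 + 0.23·0.00217678 = 0.000584048.
P(B | observation) = 2.13632e-06 / 0.000584048 = 0.00365779.

0.004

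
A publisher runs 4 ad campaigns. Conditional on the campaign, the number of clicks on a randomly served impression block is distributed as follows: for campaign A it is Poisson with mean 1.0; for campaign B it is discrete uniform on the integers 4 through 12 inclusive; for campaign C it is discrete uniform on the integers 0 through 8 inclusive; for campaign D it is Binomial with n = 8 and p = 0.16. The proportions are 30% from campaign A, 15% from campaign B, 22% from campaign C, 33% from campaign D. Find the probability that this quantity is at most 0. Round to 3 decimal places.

0.217

Conditional on each campaign, P(X ≤ 0): A: 0.367879; B: 0; C: 0.111111; D: 0.247876.
By total probability, P(X ≤ 0) = 0.3·0.367879 + 0.15·0 + 0.22·0.111111 + 0.33·0.247876 = 0.216607.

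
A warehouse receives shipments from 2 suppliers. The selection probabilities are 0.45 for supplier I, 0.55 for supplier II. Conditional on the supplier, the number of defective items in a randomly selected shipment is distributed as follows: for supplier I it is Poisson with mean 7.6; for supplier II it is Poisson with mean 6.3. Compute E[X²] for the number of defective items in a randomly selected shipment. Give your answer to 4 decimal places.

54.7065

For each component E[X²] = Var + (mean)², giving I: 65.36; II: 45.99.
Overall E[X²] = 0.45·65.36 + 0.55·45.99 = 54.7065.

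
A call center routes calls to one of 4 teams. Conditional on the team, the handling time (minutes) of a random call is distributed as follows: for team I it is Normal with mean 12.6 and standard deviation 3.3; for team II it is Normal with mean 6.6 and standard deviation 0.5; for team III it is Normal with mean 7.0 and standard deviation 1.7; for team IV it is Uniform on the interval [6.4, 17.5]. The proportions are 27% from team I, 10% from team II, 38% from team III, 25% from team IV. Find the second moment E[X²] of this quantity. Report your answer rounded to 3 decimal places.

For each component E[X²] = Var + (mean)², giving I: 169.65; II: 43.81; III: 51.89; IV: 153.07.
Overall E[X²] = 0.27·169.65 + 0.1·43.81 + 0.38·51.89 + 0.25·153.07 = 108.172.

108.172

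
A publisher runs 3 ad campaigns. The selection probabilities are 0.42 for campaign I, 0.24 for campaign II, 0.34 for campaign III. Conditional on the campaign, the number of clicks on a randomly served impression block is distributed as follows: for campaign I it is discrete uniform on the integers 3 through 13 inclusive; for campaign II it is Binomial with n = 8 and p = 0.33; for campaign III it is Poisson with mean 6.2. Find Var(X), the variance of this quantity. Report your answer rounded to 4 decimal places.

Per component, I: μ=8, E[X²]=74; II: μ=2.64, E[X²]=8.7384; III: μ=6.2, E[X²]=44.64.
E[X] = 0.42·8 + 0.24·2.64 + 0.34·6.2 = 6.1016.
E[X²] = 0.42·74 + 0.24·8.7384 + 0.34·44.64 = 48.3548.
Var(X) = E[X²] − (E[X])² = 48.3548 − 37.2295 = 11.1253.

11.1253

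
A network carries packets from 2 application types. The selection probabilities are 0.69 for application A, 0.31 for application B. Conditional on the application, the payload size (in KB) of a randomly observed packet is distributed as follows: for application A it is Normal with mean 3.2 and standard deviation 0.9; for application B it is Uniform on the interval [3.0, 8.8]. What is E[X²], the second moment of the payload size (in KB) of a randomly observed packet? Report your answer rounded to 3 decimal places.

For each component E[X²] = Var + (mean)², giving A: 11.05; B: 37.6133.
Overall E[X²] = 0.69·11.05 + 0.31·37.6133 = 19.2846.

19.285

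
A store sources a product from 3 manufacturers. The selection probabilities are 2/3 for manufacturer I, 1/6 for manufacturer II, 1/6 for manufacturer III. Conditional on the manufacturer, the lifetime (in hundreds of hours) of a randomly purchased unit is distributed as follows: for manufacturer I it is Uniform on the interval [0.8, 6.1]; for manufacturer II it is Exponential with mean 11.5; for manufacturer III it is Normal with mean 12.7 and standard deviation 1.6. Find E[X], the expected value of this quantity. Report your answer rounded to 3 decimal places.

6.333

Component means — I: 3.45; II: 11.5; III: 12.7.
E[X] = 0.666667·3.45 + 0.166667·11.5 + 0.166667·12.7 = 6.33333.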